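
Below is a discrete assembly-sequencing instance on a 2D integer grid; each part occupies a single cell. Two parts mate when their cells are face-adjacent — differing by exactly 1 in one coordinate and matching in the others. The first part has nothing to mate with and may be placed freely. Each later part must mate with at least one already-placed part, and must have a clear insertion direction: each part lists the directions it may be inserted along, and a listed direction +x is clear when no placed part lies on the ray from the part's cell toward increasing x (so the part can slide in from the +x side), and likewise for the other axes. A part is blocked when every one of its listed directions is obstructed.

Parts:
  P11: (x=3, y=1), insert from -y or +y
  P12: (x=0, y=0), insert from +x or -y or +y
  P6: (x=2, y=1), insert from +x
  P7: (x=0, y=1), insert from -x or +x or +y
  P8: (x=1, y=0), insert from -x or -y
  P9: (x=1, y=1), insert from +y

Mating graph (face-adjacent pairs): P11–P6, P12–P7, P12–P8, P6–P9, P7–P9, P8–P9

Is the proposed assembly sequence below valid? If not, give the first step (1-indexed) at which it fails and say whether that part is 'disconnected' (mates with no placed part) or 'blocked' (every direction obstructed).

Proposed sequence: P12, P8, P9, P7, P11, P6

Invalid at step 5 (disconnected)

1. P12@(0, 0) [+x clear] — {P12}
2. P8@(1, 0) [-y clear] — {P12, P8}
3. P9@(1, 1) [+y clear] — {P12, P8, P9}
4. P7@(0, 1) [-x clear] — {P12, P7, P8, P9}
5. P11@(3, 1) — no placed neighbour ⇒ disconnected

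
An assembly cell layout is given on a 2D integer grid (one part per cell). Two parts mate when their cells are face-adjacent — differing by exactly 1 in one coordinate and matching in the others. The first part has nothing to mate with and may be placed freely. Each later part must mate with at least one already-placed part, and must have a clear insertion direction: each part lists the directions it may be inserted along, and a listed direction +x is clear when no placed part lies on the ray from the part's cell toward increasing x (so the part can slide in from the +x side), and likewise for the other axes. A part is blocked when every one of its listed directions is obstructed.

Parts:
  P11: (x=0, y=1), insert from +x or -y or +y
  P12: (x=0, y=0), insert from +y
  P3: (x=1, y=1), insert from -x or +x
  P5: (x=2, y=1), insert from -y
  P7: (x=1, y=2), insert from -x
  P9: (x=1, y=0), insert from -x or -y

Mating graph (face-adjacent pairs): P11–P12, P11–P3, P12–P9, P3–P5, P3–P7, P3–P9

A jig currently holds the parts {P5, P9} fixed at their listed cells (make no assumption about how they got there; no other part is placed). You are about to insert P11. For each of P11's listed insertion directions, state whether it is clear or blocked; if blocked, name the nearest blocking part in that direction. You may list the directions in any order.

+x: blocked by P5; +y: clear; -y: clear

+x: nearest on ray is P5@(2, 1) ⇒ blocked
-y: ray from P11(0, 1) has no placed part ⇒ clear
+y: ray from P11(0, 1) has no placed part ⇒ clear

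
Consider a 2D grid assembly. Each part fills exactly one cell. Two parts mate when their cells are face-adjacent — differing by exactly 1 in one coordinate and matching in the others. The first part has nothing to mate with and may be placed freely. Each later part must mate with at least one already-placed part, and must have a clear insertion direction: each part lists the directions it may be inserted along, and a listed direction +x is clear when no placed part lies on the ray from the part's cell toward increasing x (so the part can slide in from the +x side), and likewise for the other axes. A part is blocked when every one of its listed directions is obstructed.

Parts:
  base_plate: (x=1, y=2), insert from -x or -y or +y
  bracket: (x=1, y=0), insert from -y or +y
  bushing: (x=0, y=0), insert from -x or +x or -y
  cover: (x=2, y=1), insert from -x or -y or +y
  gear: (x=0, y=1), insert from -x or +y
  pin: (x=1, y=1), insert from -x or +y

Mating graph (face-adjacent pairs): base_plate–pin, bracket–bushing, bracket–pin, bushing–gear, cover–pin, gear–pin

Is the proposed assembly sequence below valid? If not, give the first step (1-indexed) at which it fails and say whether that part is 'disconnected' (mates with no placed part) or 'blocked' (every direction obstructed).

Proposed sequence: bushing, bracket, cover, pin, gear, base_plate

Invalid at step 3 (disconnected)

1. bushing@(0, 0) [-x clear] — {bushing}
2. bracket@(1, 0) [-y clear] — {bracket, bushing}
3. cover@(2, 1) — no placed neighbour ⇒ disconnected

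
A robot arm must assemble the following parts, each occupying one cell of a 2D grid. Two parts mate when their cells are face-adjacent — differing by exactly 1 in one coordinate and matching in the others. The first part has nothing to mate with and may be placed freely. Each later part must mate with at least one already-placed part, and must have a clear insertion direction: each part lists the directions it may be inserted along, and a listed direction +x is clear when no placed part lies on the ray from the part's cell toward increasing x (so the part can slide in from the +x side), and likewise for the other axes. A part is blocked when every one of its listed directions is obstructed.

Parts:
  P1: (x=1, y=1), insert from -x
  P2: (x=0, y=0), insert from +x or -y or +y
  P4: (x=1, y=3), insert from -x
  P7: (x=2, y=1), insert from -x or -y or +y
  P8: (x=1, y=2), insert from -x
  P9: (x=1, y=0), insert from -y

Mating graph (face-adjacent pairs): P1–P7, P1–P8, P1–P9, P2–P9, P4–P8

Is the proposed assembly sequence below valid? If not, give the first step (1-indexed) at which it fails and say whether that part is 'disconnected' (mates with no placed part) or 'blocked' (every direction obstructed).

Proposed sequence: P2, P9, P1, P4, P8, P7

Invalid at step 4 (disconnected)

1. P2@(0, 0) [+x clear] — {P2}
2. P9@(1, 0) [-y clear] — {P2, P9}
3. P1@(1, 1) [-x clear] — {P1, P2, P9}
4. P4@(1, 3) — no placed neighbour ⇒ disconnected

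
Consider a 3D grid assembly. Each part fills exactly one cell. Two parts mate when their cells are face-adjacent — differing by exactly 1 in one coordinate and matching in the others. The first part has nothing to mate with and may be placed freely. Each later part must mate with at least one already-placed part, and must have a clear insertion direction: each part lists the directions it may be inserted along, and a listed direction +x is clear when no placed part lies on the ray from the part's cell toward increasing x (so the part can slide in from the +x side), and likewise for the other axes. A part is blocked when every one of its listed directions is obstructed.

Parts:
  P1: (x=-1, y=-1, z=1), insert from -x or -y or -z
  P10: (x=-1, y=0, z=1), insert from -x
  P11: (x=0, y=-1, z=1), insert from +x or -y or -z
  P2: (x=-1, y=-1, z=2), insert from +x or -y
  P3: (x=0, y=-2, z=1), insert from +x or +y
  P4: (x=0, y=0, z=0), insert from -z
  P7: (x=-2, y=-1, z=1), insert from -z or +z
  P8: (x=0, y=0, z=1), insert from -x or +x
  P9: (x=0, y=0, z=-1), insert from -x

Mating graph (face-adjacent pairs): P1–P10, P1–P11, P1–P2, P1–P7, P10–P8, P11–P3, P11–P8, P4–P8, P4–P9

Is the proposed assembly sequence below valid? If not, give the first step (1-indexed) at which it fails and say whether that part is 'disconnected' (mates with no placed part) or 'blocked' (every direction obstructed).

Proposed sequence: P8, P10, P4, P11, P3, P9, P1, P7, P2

Valid

1. P8@(0, 0, 1) [-x clear] — {P8}
2. P10@(-1, 0, 1) [-x clear] — {P10, P8}
3. P4@(0, 0, 0) [-z clear] — {P10, P4, P8}
4. P11@(0, -1, 1) [+x clear] — {P10, P11, P4, P8}
5. P3@(0, -2, 1) [+x clear] — {P10, P11, P3, P4, P8}
6. P9@(0, 0, -1) [-x clear] — {P10, P11, P3, P4, P8, P9}
7. P1@(-1, -1, 1) [-x clear] — {P1, P10, P11, P3, P4, P8, P9}
8. P7@(-2, -1, 1) [-z clear] — {P1, P10, P11, P3, P4, P7, P8, P9}
9. P2@(-1, -1, 2) [+x clear] — {P1, P10, P11, P2, P3, P4, P7, P8, P9}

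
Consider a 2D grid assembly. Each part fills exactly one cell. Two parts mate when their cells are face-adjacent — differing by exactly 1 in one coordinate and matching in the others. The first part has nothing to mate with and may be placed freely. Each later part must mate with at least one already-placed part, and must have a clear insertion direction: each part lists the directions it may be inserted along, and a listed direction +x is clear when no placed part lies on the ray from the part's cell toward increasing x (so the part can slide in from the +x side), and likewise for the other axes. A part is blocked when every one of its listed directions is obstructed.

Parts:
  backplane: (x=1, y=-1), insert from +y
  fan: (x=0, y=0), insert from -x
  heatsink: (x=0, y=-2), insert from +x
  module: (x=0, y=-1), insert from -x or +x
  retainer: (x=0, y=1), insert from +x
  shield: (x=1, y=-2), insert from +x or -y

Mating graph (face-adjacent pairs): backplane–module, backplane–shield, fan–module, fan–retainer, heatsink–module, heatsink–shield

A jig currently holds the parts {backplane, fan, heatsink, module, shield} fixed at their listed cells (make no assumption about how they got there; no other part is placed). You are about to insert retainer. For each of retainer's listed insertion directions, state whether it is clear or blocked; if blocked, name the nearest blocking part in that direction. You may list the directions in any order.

+x: clear

+x: ray from retainer(0, 1) has no placed part ⇒ clear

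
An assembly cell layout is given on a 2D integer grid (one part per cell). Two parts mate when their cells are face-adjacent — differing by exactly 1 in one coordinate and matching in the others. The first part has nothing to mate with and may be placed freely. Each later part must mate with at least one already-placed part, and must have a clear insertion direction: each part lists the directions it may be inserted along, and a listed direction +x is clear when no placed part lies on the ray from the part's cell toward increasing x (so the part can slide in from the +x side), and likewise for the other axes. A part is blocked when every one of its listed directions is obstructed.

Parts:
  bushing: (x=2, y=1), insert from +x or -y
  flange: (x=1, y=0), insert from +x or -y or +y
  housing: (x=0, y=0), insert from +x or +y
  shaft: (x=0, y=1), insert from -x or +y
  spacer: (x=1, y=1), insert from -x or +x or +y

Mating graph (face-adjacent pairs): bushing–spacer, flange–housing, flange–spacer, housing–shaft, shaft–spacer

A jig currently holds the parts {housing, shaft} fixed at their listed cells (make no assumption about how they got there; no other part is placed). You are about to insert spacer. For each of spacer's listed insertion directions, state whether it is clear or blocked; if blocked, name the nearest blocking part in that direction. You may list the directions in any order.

+x: clear; +y: clear; -x: blocked by shaft

-x: nearest on ray is shaft@(0, 1) ⇒ blocked
+x: ray from spacer(1, 1) has no placed part ⇒ clear
+y: ray from spacer(1, 1) has no placed part ⇒ clear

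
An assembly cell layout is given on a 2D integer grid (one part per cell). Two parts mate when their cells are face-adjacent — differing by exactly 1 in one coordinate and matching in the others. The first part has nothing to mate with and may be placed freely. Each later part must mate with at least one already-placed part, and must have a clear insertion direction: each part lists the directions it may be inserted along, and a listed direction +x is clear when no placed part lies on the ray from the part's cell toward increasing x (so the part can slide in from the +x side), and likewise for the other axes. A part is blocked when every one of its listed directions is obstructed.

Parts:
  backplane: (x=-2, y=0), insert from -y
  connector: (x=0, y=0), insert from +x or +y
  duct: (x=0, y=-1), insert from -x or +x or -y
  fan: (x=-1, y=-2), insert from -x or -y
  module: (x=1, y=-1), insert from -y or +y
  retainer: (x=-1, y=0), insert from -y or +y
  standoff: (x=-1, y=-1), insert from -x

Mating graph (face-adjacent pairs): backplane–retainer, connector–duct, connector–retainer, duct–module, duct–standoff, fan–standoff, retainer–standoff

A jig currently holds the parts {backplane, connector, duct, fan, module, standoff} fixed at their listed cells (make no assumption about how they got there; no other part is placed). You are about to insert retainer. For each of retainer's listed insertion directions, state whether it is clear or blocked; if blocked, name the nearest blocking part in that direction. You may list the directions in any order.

-y: nearest on ray is standoff@(-1, -1) ⇒ blocked
+y: ray from retainer(-1, 0) has no placed part ⇒ clear

+y: clear; -y: blocked by standoff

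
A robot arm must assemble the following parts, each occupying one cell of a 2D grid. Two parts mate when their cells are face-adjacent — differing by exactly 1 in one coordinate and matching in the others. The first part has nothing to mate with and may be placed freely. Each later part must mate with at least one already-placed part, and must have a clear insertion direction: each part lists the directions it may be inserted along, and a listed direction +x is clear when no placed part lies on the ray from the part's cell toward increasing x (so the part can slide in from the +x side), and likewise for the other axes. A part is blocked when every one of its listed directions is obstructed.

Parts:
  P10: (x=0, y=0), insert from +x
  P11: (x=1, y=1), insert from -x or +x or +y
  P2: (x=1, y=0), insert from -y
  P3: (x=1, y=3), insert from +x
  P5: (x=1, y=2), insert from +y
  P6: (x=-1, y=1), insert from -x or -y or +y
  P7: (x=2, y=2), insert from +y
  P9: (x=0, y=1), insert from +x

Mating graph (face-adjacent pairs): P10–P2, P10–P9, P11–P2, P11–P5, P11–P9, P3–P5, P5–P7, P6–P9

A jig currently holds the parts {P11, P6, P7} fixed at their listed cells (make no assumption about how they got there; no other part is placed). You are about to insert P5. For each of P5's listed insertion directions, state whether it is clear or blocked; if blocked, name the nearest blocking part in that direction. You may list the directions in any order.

+y: clear

+y: ray from P5(1, 2) has no placed part ⇒ clear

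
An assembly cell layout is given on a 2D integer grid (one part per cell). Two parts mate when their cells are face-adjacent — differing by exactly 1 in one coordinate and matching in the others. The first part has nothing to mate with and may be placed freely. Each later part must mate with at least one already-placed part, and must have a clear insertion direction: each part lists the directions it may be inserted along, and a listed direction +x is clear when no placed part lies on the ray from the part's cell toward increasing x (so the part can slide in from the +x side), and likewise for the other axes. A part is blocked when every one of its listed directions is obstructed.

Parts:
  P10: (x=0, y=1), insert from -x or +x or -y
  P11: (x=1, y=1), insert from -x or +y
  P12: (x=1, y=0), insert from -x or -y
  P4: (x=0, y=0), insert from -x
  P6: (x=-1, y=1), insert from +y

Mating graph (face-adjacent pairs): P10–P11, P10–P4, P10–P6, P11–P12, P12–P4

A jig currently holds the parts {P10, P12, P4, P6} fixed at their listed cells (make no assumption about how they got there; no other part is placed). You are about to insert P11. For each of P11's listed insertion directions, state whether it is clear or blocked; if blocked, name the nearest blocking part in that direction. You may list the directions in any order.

+y: clear; -x: blocked by P10

-x: nearest on ray is P10@(0, 1) ⇒ blocked
+y: ray from P11(1, 1) has no placed part ⇒ clear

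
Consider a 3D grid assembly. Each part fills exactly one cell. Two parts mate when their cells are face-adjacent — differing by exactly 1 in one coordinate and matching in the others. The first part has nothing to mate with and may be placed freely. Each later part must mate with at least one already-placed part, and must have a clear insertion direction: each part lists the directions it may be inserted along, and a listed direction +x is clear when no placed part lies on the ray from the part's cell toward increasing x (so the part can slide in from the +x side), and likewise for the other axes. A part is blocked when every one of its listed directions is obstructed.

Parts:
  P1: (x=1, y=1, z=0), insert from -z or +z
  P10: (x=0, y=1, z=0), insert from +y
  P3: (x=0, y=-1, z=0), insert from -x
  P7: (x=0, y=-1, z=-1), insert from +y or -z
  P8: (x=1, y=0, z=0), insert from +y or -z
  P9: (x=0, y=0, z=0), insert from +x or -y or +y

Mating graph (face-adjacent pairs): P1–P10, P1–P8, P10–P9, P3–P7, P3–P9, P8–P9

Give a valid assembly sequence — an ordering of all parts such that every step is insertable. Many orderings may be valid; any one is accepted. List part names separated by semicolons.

1. P9@(0, 0, 0) [+x clear] — {P9}
2. P10@(0, 1, 0) [+y clear] — {P10, P9}
3. P1@(1, 1, 0) [-z clear] — {P1, P10, P9}
4. P3@(0, -1, 0) [-x clear] — {P1, P10, P3, P9}
5. P7@(0, -1, -1) [+y clear] — {P1, P10, P3, P7, P9}
6. P8@(1, 0, 0) [-z clear] — {P1, P10, P3, P7, P8, P9}

P9; P10; P1; P3; P7; P8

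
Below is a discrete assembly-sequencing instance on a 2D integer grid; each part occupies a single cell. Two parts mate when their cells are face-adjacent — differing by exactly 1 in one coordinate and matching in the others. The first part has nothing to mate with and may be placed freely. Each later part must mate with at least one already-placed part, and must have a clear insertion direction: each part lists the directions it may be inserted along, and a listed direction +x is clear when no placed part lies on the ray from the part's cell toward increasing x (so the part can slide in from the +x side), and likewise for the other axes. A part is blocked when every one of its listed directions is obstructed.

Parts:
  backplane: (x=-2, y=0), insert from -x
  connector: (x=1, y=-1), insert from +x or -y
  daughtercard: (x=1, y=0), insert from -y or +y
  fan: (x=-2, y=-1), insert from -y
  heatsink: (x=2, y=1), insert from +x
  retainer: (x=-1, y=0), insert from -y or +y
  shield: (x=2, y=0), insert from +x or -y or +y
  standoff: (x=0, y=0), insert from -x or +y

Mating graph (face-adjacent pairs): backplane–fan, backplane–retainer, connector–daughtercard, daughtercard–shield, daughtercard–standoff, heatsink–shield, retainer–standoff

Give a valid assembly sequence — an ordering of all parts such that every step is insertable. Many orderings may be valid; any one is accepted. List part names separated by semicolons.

heatsink; shield; daughtercard; standoff; retainer; connector; backplane; fan

1. heatsink@(2, 1) [+x clear] — {heatsink}
2. shield@(2, 0) [+x clear] — {heatsink, shield}
3. daughtercard@(1, 0) [-y clear] — {daughtercard, heatsink, shield}
4. standoff@(0, 0) [-x clear] — {daughtercard, heatsink, shield, standoff}
5. retainer@(-1, 0) [-y clear] — {daughtercard, heatsink, retainer, shield, standoff}
6. connector@(1, -1) [+x clear] — {connector, daughtercard, heatsink, retainer, shield, standoff}
7. backplane@(-2, 0) [-x clear] — {backplane, connector, daughtercard, heatsink, retainer, shield, standoff}
8. fan@(-2, -1) [-y clear] — {backplane, connector, daughtercard, fan, heatsink, retainer, shield, standoff}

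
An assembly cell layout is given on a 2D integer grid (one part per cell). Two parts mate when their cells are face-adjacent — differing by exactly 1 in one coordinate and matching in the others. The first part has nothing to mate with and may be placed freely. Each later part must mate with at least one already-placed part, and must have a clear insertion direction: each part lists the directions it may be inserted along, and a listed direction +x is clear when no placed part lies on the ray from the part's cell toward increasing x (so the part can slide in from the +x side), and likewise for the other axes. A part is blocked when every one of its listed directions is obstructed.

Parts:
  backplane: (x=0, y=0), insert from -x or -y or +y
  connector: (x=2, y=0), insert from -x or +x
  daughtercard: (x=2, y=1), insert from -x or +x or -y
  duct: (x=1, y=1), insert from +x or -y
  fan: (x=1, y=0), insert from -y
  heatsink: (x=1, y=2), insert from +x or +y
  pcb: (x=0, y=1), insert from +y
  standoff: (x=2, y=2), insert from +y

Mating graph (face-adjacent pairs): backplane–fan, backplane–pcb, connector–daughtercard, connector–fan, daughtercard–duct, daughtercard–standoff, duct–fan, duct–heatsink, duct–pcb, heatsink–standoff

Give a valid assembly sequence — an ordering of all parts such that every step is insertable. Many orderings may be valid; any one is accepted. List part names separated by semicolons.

1. backplane@(0, 0) [-x clear] — {backplane}
2. fan@(1, 0) [-y clear] — {backplane, fan}
3. pcb@(0, 1) [+y clear] — {backplane, fan, pcb}
4. duct@(1, 1) [+x clear] — {backplane, duct, fan, pcb}
5. daughtercard@(2, 1) [+x clear] — {backplane, daughtercard, duct, fan, pcb}
6. standoff@(2, 2) [+y clear] — {backplane, daughtercard, duct, fan, pcb, standoff}
7. heatsink@(1, 2) [+y clear] — {backplane, daughtercard, duct, fan, heatsink, pcb, standoff}
8. connector@(2, 0) [+x clear] — {backplane, connector, daughtercard, duct, fan, heatsink, pcb, standoff}

backplane; fan; pcb; duct; daughtercard; standoff; heatsink; connector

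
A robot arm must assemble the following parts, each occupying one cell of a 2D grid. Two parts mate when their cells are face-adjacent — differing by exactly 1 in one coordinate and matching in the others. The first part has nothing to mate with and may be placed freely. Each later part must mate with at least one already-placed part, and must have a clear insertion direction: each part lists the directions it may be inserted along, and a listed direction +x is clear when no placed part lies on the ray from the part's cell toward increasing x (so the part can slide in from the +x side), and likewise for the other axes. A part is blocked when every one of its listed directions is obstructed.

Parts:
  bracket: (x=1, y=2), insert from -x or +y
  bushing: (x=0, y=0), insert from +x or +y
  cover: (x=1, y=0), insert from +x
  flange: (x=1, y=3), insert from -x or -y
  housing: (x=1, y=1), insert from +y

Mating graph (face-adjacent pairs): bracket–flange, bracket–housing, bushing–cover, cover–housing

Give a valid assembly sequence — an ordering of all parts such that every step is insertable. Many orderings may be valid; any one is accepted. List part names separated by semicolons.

housing; bracket; flange; cover; bushing

1. housing@(1, 1) [+y clear] — {housing}
2. bracket@(1, 2) [-x clear] — {bracket, housing}
3. flange@(1, 3) [-x clear] — {bracket, flange, housing}
4. cover@(1, 0) [+x clear] — {bracket, cover, flange, housing}
5. bushing@(0, 0) [+y clear] — {bracket, bushing, cover, flange, housing}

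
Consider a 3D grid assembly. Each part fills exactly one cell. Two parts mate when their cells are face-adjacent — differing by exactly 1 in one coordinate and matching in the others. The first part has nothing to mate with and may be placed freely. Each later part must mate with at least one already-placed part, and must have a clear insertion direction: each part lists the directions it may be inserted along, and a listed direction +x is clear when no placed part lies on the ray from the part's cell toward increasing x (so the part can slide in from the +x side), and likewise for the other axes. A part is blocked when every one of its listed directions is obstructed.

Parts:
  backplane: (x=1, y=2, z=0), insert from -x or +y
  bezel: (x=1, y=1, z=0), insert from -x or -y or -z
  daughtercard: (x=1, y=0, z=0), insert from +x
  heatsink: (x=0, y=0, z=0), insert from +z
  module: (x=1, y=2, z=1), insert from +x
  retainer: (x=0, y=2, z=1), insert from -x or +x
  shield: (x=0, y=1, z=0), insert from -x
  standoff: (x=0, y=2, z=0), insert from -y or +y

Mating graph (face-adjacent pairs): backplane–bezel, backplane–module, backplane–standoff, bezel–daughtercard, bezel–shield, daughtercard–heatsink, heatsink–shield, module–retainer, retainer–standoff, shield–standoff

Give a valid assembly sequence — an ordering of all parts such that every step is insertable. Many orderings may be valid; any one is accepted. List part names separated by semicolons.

daughtercard; bezel; backplane; module; retainer; shield; standoff; heatsink

1. daughtercard@(1, 0, 0) [+x clear] — {daughtercard}
2. bezel@(1, 1, 0) [-x clear] — {bezel, daughtercard}
3. backplane@(1, 2, 0) [-x clear] — {backplane, bezel, daughtercard}
4. module@(1, 2, 1) [+x clear] — {backplane, bezel, daughtercard, module}
5. retainer@(0, 2, 1) [-x clear] — {backplane, bezel, daughtercard, module, retainer}
6. shield@(0, 1, 0) [-x clear] — {backplane, bezel, daughtercard, module, retainer, shield}
7. standoff@(0, 2, 0) [+y clear] — {backplane, bezel, daughtercard, module, retainer, shield, standoff}
8. heatsink@(0, 0, 0) [+z clear] — {backplane, bezel, daughtercard, heatsink, module, retainer, shield, standoff}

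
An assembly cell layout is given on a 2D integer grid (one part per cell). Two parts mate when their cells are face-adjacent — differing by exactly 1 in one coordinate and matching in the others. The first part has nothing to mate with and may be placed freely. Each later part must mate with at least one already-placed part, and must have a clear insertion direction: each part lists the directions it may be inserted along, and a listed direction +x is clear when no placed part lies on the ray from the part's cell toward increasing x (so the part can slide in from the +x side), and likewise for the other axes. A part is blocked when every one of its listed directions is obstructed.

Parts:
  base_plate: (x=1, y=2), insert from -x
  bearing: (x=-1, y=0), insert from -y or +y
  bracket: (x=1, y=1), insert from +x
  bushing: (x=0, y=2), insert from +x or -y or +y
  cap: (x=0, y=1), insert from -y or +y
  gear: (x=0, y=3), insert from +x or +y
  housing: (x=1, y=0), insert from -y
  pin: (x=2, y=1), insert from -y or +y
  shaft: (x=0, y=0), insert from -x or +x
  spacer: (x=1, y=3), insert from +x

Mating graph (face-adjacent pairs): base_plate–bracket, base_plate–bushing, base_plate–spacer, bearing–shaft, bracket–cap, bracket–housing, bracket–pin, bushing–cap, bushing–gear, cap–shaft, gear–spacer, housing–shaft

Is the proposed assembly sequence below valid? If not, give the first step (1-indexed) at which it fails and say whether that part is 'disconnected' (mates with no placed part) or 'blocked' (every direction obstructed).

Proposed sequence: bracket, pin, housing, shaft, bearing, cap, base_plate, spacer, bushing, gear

1. bracket@(1, 1) [+x clear] — {bracket}
2. pin@(2, 1) [-y clear] — {bracket, pin}
3. housing@(1, 0) [-y clear] — {bracket, housing, pin}
4. shaft@(0, 0) [-x clear] — {bracket, housing, pin, shaft}
5. bearing@(-1, 0) [-y clear] — {bearing, bracket, housing, pin, shaft}
6. cap@(0, 1) [+y clear] — {bearing, bracket, cap, housing, pin, shaft}
7. base_plate@(1, 2) [-x clear] — {base_plate, bearing, bracket, cap, housing, pin, shaft}
8. spacer@(1, 3) [+x clear] — {base_plate, bearing, bracket, cap, housing, pin, shaft, spacer}
9. bushing@(0, 2) [+y clear] — {base_plate, bearing, bracket, bushing, cap, housing, pin, shaft, spacer}
10. gear@(0, 3) [+y clear] — {base_plate, bearing, bracket, bushing, cap, gear, housing, pin, shaft, spacer}

Valid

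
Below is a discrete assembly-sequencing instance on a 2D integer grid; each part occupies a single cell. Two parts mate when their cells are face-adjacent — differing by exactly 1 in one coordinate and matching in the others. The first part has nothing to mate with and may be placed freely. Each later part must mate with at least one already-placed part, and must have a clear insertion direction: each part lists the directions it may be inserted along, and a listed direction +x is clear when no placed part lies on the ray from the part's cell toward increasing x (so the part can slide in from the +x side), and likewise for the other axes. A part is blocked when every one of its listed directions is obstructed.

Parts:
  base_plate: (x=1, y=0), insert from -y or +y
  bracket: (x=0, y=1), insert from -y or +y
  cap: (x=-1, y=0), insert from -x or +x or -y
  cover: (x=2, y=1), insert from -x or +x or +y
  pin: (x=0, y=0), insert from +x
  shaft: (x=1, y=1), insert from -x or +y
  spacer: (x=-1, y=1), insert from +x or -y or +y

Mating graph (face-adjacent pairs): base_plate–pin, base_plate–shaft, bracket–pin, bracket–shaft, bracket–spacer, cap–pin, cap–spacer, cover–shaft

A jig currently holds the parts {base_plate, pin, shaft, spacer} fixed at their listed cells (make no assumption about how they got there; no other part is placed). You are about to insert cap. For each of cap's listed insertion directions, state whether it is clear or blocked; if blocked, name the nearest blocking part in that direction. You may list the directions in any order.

-x: ray from cap(-1, 0) has no placed part ⇒ clear
+x: nearest on ray is pin@(0, 0) ⇒ blocked
-y: ray from cap(-1, 0) has no placed part ⇒ clear

+x: blocked by pin; -x: clear; -y: clear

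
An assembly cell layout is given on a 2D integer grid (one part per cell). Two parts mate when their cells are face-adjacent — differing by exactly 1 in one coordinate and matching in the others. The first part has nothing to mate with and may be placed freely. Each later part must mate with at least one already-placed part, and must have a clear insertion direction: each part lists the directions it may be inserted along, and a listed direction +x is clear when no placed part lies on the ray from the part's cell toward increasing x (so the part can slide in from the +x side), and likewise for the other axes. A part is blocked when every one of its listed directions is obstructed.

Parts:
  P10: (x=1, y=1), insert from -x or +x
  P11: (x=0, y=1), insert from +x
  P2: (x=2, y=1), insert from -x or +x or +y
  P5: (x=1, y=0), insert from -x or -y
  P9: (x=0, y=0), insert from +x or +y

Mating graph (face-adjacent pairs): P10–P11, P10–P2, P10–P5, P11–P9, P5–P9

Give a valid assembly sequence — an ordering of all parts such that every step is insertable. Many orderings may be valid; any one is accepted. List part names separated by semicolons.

1. P5@(1, 0) [-x clear] — {P5}
2. P9@(0, 0) [+y clear] — {P5, P9}
3. P11@(0, 1) [+x clear] — {P11, P5, P9}
4. P10@(1, 1) [+x clear] — {P10, P11, P5, P9}
5. P2@(2, 1) [+x clear] — {P10, P11, P2, P5, P9}

P5; P9; P11; P10; P2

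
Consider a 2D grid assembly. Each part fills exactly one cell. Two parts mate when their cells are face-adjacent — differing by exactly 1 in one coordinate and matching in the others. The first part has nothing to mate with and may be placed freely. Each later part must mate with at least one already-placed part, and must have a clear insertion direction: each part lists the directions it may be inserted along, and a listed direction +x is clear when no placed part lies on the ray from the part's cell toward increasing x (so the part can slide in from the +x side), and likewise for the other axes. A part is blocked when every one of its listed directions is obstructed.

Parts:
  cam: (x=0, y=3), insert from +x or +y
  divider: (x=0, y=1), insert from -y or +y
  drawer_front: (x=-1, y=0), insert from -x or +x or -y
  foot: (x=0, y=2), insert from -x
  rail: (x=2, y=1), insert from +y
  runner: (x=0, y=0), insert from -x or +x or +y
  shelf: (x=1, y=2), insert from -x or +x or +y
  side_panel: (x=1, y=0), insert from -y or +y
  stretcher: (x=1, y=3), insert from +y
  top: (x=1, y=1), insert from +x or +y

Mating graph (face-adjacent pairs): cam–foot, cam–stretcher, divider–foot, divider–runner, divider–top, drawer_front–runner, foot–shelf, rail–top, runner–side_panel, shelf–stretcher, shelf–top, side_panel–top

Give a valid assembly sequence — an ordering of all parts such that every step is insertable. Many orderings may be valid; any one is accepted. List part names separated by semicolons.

stretcher; shelf; foot; top; side_panel; cam; rail; divider; runner; drawer_front

1. stretcher@(1, 3) [+y clear] — {stretcher}
2. shelf@(1, 2) [-x clear] — {shelf, stretcher}
3. foot@(0, 2) [-x clear] — {foot, shelf, stretcher}
4. top@(1, 1) [+x clear] — {foot, shelf, stretcher, top}
5. side_panel@(1, 0) [-y clear] — {foot, shelf, side_panel, stretcher, top}
6. cam@(0, 3) [+y clear] — {cam, foot, shelf, side_panel, stretcher, top}
7. rail@(2, 1) [+y clear] — {cam, foot, rail, shelf, side_panel, stretcher, top}
8. divider@(0, 1) [-y clear] — {cam, divider, foot, rail, shelf, side_panel, stretcher, top}
9. runner@(0, 0) [-x clear] — {cam, divider, foot, rail, runner, shelf, side_panel, stretcher, top}
10. drawer_front@(-1, 0) [-x clear] — {cam, divider, drawer_front, foot, rail, runner, shelf, side_panel, stretcher, top}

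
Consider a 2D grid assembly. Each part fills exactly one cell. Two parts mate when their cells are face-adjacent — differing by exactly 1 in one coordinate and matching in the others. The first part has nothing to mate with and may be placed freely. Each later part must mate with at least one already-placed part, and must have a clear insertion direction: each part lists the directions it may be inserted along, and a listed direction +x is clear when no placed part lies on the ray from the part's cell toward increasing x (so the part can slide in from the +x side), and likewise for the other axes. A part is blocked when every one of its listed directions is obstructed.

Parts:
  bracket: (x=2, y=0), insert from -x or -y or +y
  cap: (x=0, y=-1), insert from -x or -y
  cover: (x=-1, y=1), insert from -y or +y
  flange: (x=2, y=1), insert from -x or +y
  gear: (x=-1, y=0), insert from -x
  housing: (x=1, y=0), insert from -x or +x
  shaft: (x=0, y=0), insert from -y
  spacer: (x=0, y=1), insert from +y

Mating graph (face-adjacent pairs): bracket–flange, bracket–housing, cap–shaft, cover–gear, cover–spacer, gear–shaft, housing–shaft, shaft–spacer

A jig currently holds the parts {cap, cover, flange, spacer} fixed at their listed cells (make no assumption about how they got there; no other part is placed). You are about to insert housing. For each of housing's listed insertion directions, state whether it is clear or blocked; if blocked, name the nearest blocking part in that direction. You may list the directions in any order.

-x: ray from housing(1, 0) has no placed part ⇒ clear
+x: ray from housing(1, 0) has no placed part ⇒ clear

+x: clear; -x: clear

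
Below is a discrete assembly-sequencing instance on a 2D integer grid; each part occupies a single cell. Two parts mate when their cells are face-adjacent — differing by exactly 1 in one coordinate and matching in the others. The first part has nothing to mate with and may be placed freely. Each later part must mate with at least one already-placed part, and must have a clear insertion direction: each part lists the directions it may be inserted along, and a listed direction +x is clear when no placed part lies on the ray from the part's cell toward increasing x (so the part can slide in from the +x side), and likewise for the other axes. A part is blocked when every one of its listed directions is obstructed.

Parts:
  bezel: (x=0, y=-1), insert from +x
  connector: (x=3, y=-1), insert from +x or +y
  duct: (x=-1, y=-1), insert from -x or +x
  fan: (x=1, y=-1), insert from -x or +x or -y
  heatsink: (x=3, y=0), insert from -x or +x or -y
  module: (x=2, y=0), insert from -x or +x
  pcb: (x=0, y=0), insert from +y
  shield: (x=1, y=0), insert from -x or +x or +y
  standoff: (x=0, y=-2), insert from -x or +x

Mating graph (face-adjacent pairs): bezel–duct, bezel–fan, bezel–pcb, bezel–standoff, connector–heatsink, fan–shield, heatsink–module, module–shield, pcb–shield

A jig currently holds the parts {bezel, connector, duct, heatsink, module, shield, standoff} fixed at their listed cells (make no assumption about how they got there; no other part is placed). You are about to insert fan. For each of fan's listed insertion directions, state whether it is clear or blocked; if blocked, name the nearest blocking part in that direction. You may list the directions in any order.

+x: blocked by connector; -x: blocked by bezel; -y: clear

-x: nearest on ray is bezel@(0, -1) ⇒ blocked
+x: nearest on ray is connector@(3, -1) ⇒ blocked
-y: ray from fan(1, -1) has no placed part ⇒ clear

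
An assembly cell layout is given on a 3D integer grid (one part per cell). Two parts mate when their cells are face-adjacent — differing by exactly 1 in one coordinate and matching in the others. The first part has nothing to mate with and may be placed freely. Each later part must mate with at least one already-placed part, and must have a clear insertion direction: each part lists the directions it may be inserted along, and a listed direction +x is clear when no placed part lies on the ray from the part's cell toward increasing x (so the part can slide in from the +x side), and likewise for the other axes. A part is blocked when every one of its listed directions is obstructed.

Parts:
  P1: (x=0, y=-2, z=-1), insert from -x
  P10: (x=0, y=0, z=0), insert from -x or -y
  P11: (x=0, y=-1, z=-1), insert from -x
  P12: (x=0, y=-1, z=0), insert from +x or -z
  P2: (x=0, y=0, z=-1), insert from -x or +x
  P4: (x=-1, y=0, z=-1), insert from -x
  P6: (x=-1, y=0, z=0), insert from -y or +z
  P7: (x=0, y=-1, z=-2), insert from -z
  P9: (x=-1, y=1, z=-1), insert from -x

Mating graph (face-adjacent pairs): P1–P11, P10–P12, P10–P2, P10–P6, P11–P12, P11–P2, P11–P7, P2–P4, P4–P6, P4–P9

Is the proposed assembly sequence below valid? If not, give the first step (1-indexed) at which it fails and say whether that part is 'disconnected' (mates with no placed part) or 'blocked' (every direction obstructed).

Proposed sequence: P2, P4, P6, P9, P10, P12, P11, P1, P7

Valid

1. P2@(0, 0, -1) [-x clear] — {P2}
2. P4@(-1, 0, -1) [-x clear] — {P2, P4}
3. P6@(-1, 0, 0) [-y clear] — {P2, P4, P6}
4. P9@(-1, 1, -1) [-x clear] — {P2, P4, P6, P9}
5. P10@(0, 0, 0) [-y clear] — {P10, P2, P4, P6, P9}
6. P12@(0, -1, 0) [+x clear] — {P10, P12, P2, P4, P6, P9}
7. P11@(0, -1, -1) [-x clear] — {P10, P11, P12, P2, P4, P6, P9}
8. P1@(0, -2, -1) [-x clear] — {P1, P10, P11, P12, P2, P4, P6, P9}
9. P7@(0, -1, -2) [-z clear] — {P1, P10, P11, P12, P2, P4, P6, P7, P9}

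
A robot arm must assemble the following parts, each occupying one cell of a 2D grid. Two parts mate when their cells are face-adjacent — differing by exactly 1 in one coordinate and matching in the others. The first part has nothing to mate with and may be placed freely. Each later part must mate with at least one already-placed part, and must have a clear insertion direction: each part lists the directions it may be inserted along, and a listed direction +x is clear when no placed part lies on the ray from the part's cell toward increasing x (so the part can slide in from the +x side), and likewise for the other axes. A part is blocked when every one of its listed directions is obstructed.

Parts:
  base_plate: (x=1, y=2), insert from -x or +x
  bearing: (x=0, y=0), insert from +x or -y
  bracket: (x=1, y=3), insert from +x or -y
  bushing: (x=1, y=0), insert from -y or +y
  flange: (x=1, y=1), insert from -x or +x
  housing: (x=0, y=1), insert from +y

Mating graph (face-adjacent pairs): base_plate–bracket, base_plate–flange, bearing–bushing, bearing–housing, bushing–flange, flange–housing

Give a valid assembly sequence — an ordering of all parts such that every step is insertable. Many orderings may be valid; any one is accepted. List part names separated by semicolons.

flange; housing; bearing; base_plate; bracket; bushing

1. flange@(1, 1) [-x clear] — {flange}
2. housing@(0, 1) [+y clear] — {flange, housing}
3. bearing@(0, 0) [+x clear] — {bearing, flange, housing}
4. base_plate@(1, 2) [-x clear] — {base_plate, bearing, flange, housing}
5. bracket@(1, 3) [+x clear] — {base_plate, bearing, bracket, flange, housing}
6. bushing@(1, 0) [-y clear] — {base_plate, bearing, bracket, bushing, flange, housing}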